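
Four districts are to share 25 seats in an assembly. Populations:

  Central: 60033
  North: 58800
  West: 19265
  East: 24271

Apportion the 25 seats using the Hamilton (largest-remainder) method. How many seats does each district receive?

Central: 9; North: 9; West: 3; East: 4

The standard divisor is 162369/25 ≈ 6494.76.
Standard quotas: Central 9.2433, North 9.0535, West 2.9662, East 3.7370.
Lower quotas: Central 9, North 9, West 2, East 3 (sum 23, leaving 2 seats).
Remainders in descending order: West 0.9662, East 0.7370, Central 0.2433, North 0.0535.
Largest remainders: West, East receive the extra seats.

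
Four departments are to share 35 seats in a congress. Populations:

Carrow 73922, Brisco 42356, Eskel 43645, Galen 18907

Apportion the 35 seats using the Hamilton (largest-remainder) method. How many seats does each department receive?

Standard divisor: 178830 ÷ 35 ≈ 5109.429.
Standard quotas: Carrow 14.4678, Brisco 8.2898, Eskel 8.5421, Galen 3.7004.
Lower quotas: Carrow 14, Brisco 8, Eskel 8, Galen 3 (sum 33, leaving 2 seats).
Remainders in descending order: Galen 0.7004, Eskel 0.5421, Carrow 0.4678, Brisco 0.2898.
Largest remainders: Galen, Eskel receive the extra seats.

Carrow 14; Brisco 8; Eskel 9; Galen 4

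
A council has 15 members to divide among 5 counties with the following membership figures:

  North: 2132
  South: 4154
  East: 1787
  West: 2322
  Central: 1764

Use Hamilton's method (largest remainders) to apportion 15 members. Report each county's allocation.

The standard divisor is 12159/15 ≈ 810.6.
Standard quotas: North 2.630, South 5.125, East 2.205, West 2.865, Central 2.176.
Lower quotas: North 2, South 5, East 2, West 2, Central 2 (sum 13, leaving 2 seats).
Remainders in descending order: West 0.865, North 0.630, East 0.205, Central 0.176, South 0.125.
The surplus seats go to West, North.

North 3; South 5; East 2; West 3; Central 2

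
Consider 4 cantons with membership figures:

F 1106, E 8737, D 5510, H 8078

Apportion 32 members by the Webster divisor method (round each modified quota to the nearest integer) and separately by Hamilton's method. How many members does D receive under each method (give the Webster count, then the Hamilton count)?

7 and 8

Webster: F 2, E 12, D 7, H 11.
Hamilton: F 1, E 12, D 8, H 11.
D gets 7 under Webster and 8 under Hamilton.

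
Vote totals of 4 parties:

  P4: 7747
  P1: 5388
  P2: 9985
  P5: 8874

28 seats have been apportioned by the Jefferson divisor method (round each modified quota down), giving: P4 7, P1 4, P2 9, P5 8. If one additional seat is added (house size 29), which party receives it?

Priority for the next seat is population ÷ (current seats + 1).
Priorities: P4 968.375, P1 1077.600, P2 998.500, P5 986.000.
Highest priority: P1.

P1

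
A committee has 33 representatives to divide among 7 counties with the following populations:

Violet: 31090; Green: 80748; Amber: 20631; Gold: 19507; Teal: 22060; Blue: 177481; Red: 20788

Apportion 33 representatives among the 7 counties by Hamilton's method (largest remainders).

The standard divisor is 372305/33 ≈ 11281.97.
Standard quotas: Violet 2.7557, Green 7.1573, Amber 1.8287, Gold 1.7290, Teal 1.9553, Blue 15.7314, Red 1.8426.
Lower quotas: Violet 2, Green 7, Amber 1, Gold 1, Teal 1, Blue 15, Red 1 (sum 28, leaving 5 seats).
Remainders in descending order: Teal 0.9553, Red 0.8426, Amber 0.8287, Violet 0.7557, Blue 0.7314, Gold 0.7290, Green 0.1573.
The surplus seats go to Teal, Red, Amber, Violet, Blue.

Violet: 3, Green: 7, Amber: 2, Gold: 1, Teal: 2, Blue: 16, Red: 2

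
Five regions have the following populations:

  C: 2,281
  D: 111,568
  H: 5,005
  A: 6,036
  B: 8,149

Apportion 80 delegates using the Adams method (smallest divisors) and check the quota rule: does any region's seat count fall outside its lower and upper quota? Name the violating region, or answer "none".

Standard quotas: C 1.372, D 67.089, H 3.010, A 3.630, B 4.900.
Adams allocation: C 2, D 66, H 3, A 4, B 5.
D has quota 67.089 (lower 67, upper 68) but receives 66 — outside the quota interval.

D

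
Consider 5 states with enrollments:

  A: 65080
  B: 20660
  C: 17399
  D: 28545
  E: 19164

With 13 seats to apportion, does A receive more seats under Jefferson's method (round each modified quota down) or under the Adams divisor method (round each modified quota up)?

Jefferson

Jefferson: A 6, B 2, C 1, D 2, E 2.
Adams: A 5, B 2, C 2, D 2, E 2.
A gets 6 under Jefferson and 5 under Adams.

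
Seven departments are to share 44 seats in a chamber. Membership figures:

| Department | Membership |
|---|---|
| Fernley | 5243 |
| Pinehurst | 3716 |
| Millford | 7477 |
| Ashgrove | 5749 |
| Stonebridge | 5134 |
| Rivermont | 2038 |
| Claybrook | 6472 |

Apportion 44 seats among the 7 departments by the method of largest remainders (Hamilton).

Fernley=6; Pinehurst=5; Millford=9; Ashgrove=7; Stonebridge=6; Rivermont=3; Claybrook=8

Standard divisor: 35829 ÷ 44 ≈ 814.295.
Standard quotas: Fernley 6.4387, Pinehurst 4.5635, Millford 9.1822, Ashgrove 7.0601, Stonebridge 6.3048, Rivermont 2.5028, Claybrook 7.9480.
Lower quotas: Fernley 6, Pinehurst 4, Millford 9, Ashgrove 7, Stonebridge 6, Rivermont 2, Claybrook 7 (sum 41, leaving 3 seats).
Remainders in descending order: Claybrook 0.9480, Pinehurst 0.5635, Rivermont 0.5028, Fernley 0.4387, Stonebridge 0.3048, Millford 0.1822, Ashgrove 0.0601.
The surplus seats go to Claybrook, Pinehurst, Rivermont.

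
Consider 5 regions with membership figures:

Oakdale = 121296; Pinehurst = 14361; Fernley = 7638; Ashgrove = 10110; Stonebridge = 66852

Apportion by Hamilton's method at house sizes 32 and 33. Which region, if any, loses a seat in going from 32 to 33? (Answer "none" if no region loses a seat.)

none

At 32 seats: Oakdale 18, Pinehurst 2, Fernley 1, Ashgrove 1, Stonebridge 10.
At 33 seats: Oakdale 18, Pinehurst 2, Fernley 1, Ashgrove 2, Stonebridge 10.
No region's allocation decreased.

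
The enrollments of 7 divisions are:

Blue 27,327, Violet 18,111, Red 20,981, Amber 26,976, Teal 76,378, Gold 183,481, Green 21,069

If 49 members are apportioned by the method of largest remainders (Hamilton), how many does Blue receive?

4

The standard divisor is 374323/49 ≈ 7639.245.
Standard quotas: Blue 3.5772, Violet 2.3708, Red 2.7465, Amber 3.5312, Teal 9.9981, Gold 24.0182, Green 2.7580.
Lower quotas: Blue 3, Violet 2, Red 2, Amber 3, Teal 9, Gold 24, Green 2 (sum 45, leaving 4 seats).
Remainders in descending order: Teal 0.9981, Green 0.7580, Red 0.7465, Blue 0.5772, Amber 0.5312, Violet 0.3708, Gold 0.0182.
Largest remainders: Teal, Green, Red, Blue receive the extra seats.
Blue receives 4.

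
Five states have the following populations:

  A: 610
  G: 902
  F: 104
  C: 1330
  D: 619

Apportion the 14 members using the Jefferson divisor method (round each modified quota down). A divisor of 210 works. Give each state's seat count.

With modified divisor 210: modified quotas A 2.905, G 4.295, F 0.495, C 6.333, D 2.948.
Rounding down: A 2, G 4, F 0, C 6, D 2 (total 14).

A 2, G 4, F 0, C 6, D 2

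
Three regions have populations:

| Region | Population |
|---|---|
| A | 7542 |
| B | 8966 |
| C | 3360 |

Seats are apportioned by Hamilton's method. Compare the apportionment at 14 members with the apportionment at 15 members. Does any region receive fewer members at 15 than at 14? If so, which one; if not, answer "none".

At 14 seats: A 5, B 6, C 3.
At 15 seats: A 6, B 7, C 2.
C drops from 3 to 2.

C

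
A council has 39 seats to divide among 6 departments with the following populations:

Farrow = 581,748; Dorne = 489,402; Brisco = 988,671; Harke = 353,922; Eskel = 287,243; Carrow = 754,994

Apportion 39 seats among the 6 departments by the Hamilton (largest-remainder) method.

Standard divisor: 3455980 ÷ 39 ≈ 88614.872.
Standard quotas: Farrow 6.5649, Dorne 5.5228, Brisco 11.1569, Harke 3.9939, Eskel 3.2415, Carrow 8.5199.
Lower quotas: Farrow 6, Dorne 5, Brisco 11, Harke 3, Eskel 3, Carrow 8 (sum 36, leaving 3 seats).
Remainders in descending order: Harke 0.9939, Farrow 0.5649, Dorne 0.5228, Carrow 0.5199, Eskel 0.2415, Brisco 0.1569.
The surplus seats go to Harke, Farrow, Dorne.

Farrow: 7, Dorne: 6, Brisco: 11, Harke: 4, Eskel: 3, Carrow: 8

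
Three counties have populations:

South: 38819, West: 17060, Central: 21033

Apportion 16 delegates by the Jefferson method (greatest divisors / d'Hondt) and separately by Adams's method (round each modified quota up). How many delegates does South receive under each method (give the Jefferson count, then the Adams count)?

9 and 8

Jefferson: South 9, West 3, Central 4.
Adams: South 8, West 4, Central 4.
South gets 9 under Jefferson and 8 under Adams.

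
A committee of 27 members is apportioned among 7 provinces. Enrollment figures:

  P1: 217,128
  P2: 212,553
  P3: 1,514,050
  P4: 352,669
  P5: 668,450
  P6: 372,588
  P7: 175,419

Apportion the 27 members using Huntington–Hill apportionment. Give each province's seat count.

P1 2; P2 2; P3 11; P4 3; P5 5; P6 3; P7 1

With divisor 137879: modified quotas P1 1.575, P2 1.542, P3 10.981, P4 2.558, P5 4.848, P6 2.702, P7 1.272.
Geometric-mean thresholds: P1 √(1·2)=1.414, P2 √(1·2)=1.414, P3 √(10·11)=10.488, P4 √(2·3)=2.449, P5 √(4·5)=4.472, P6 √(2·3)=2.449, P7 √(1·2)=1.414.
Each quota rounded against its threshold gives P1 2, P2 2, P3 11, P4 3, P5 5, P6 3, P7 1 (total 27).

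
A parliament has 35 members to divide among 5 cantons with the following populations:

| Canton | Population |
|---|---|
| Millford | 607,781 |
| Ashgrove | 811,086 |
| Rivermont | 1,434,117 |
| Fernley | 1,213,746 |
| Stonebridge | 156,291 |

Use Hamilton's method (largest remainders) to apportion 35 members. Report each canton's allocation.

Standard divisor: 4223021 ÷ 35 ≈ 120657.743.
Standard quotas: Millford 5.0372, Ashgrove 6.7222, Rivermont 11.8858, Fernley 10.0594, Stonebridge 1.2953.
Lower quotas: Millford 5, Ashgrove 6, Rivermont 11, Fernley 10, Stonebridge 1 (sum 33, leaving 2 seats).
Remainders in descending order: Rivermont 0.8858, Ashgrove 0.7222, Stonebridge 0.2953, Fernley 0.0594, Millford 0.0372.
The surplus seats go to Rivermont, Ashgrove.

Millford 5, Ashgrove 7, Rivermont 12, Fernley 10, Stonebridge 1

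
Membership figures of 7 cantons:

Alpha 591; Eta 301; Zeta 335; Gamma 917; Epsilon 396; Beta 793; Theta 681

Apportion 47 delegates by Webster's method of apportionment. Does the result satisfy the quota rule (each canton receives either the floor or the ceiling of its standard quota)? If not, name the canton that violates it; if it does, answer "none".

Standard quotas: Alpha 6.920, Eta 3.524, Zeta 3.923, Gamma 10.737, Epsilon 4.637, Beta 9.285, Theta 7.974.
Webster allocation: Alpha 7, Eta 3, Zeta 4, Gamma 11, Epsilon 5, Beta 9, Theta 8.
Every allocation lies between the lower and upper quota.

none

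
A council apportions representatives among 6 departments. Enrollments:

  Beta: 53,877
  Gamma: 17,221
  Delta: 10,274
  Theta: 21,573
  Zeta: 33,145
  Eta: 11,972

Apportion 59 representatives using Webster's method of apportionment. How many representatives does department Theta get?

9

Standard divisor 148062/59 ≈ 2509.525; standard quotas: Beta 21.469, Gamma 6.862, Delta 4.094, Theta 8.596, Zeta 13.208, Eta 4.771.
Rounding to the nearest integer gives Beta 21, Gamma 7, Delta 4, Theta 9, Zeta 13, Eta 5 — total 59, matching the house size, so no adjustment is needed.
Theta receives 9.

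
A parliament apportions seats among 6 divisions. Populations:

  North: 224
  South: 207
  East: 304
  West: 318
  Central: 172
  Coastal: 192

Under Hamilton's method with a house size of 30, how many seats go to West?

7

Total 1417; standard divisor 1417/30 ≈ 47.233.
Standard quotas: North 4.742, South 4.382, East 6.436, West 6.733, Central 3.641, Coastal 4.065.
Lower quotas: North 4, South 4, East 6, West 6, Central 3, Coastal 4 (sum 27, leaving 3 seats).
Remainders in descending order: North 0.742, West 0.733, Central 0.641, East 0.436, South 0.382, Coastal 0.065.
The surplus seats go to North, West, Central.
West receives 7.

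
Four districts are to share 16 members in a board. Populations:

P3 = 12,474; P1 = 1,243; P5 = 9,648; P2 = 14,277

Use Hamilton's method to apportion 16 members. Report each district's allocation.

P3: 5; P1: 1; P5: 4; P2: 6

Standard divisor: 37642 ÷ 16 ≈ 2352.625.
Standard quotas: P3 5.3022, P1 0.5283, P5 4.1010, P2 6.0685.
Lower quotas: P3 5, P1 0, P5 4, P2 6 (sum 15, leaving 1 seat).
Remainders in descending order: P1 0.5283, P3 0.3022, P5 0.1010, P2 0.0685.
The surplus seat goes to P1.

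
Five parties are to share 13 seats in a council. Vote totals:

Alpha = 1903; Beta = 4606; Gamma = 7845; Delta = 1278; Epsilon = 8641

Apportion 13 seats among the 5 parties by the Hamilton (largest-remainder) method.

Alpha=1; Beta=2; Gamma=4; Delta=1; Epsilon=5

Standard divisor: 24273 ÷ 13 ≈ 1867.154.
Standard quotas: Alpha 1.0192, Beta 2.4669, Gamma 4.2016, Delta 0.6845, Epsilon 4.6279.
Lower quotas: Alpha 1, Beta 2, Gamma 4, Delta 0, Epsilon 4 (sum 11, leaving 2 seats).
Remainders in descending order: Delta 0.6845, Epsilon 0.6279, Beta 0.4669, Gamma 0.2016, Alpha 0.0192.
The surplus seats go to Delta, Epsilon.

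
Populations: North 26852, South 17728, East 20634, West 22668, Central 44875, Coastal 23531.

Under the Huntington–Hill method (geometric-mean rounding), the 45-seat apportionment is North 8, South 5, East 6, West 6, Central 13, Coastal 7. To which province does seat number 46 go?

West

Priority for the next seat is population ÷ (√(s·(s+1))).
Priorities: North 3164.539, South 3236.675, East 3183.895, West 3497.748, Central 3326.356, Coastal 3144.462.
Highest priority: West.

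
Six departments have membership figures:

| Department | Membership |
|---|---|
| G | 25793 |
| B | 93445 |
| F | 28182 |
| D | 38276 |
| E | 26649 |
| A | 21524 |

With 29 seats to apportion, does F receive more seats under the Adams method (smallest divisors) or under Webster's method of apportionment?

Adams

Adams: G 3, B 11, F 4, D 5, E 3, A 3.
Webster: G 3, B 12, F 3, D 5, E 3, A 3.
F gets 4 under Adams and 3 under Webster.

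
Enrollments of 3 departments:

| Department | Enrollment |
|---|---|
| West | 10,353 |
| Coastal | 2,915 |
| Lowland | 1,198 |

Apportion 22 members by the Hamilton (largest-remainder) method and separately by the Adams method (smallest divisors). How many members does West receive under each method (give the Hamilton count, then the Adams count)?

16 and 15

Hamilton: West 16, Coastal 4, Lowland 2.
Adams: West 15, Coastal 5, Lowland 2.
West gets 16 under Hamilton and 15 under Adams.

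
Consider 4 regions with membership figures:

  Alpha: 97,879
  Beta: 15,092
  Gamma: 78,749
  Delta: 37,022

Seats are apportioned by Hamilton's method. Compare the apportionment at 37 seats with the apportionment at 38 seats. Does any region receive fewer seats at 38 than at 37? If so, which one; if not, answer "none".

At 37 seats: Alpha 16, Beta 2, Gamma 13, Delta 6.
At 38 seats: Alpha 16, Beta 3, Gamma 13, Delta 6.
No region's allocation decreased.

none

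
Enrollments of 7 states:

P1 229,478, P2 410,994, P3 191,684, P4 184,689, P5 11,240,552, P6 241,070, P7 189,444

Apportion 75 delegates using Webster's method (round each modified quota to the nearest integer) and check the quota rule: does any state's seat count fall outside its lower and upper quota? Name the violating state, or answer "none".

P5

Standard quotas: P1 1.356, P2 2.429, P3 1.133, P4 1.092, P5 66.444, P6 1.425, P7 1.120.
Webster allocation: P1 1, P2 2, P3 1, P4 1, P5 68, P6 1, P7 1.
P5 has quota 66.444 (lower 66, upper 67) but receives 68 — outside the quota interval.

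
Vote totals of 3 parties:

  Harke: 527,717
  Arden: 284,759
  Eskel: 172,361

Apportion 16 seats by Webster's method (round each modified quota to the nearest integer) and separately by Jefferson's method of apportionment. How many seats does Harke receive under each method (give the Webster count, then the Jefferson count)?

8 and 9

Webster: Harke 8, Arden 5, Eskel 3.
Jefferson: Harke 9, Arden 4, Eskel 3.
Harke gets 8 under Webster and 9 under Jefferson.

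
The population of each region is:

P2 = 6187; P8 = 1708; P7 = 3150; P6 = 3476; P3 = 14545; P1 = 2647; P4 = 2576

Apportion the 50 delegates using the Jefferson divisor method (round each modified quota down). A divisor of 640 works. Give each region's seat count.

With modified divisor 640: modified quotas P2 9.667, P8 2.669, P7 4.922, P6 5.431, P3 22.727, P1 4.136, P4 4.025.
Rounding down: P2 9, P8 2, P7 4, P6 5, P3 22, P1 4, P4 4 (total 50).

P2 9; P8 2; P7 4; P6 5; P3 22; P1 4; P4 4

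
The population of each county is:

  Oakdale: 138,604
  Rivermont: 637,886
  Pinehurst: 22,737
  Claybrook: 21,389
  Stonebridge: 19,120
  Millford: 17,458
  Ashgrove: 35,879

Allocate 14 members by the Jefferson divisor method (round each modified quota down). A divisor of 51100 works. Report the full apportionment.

Oakdale 2, Rivermont 12, Pinehurst 0, Claybrook 0, Stonebridge 0, Millford 0, Ashgrove 0

With modified divisor 51100: modified quotas Oakdale 2.712, Rivermont 12.483, Pinehurst 0.445, Claybrook 0.419, Stonebridge 0.374, Millford 0.342, Ashgrove 0.702.
Rounding down: Oakdale 2, Rivermont 12, Pinehurst 0, Claybrook 0, Stonebridge 0, Millford 0, Ashgrove 0 (total 14).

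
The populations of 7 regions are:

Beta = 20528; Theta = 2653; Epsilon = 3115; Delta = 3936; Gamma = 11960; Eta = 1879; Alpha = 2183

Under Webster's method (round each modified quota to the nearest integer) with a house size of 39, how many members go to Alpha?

2

Standard divisor 46254/39 ≈ 1186; standard quotas: Beta 17.309, Theta 2.237, Epsilon 2.626, Delta 3.319, Gamma 10.084, Eta 1.584, Alpha 1.841.
Rounding to the nearest integer gives Beta 17, Theta 2, Epsilon 3, Delta 3, Gamma 10, Eta 2, Alpha 2 — total 39, matching the house size, so no adjustment is needed.
Alpha receives 2.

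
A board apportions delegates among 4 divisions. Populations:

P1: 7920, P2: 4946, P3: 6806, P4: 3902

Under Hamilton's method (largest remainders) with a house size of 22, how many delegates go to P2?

5

The standard divisor is 23574/22 ≈ 1071.545.
Standard quotas: P1 7.3912, P2 4.6158, P3 6.3516, P4 3.6415.
Lower quotas: P1 7, P2 4, P3 6, P4 3 (sum 20, leaving 2 seats).
Remainders in descending order: P4 0.6415, P2 0.6158, P1 0.3912, P3 0.3516.
The surplus seats go to P4, P2.
P2 receives 5.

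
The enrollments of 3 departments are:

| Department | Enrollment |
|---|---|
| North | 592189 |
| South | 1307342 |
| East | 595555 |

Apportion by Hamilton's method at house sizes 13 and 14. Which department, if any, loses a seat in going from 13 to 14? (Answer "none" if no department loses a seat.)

none

At 13 seats: North 3, South 7, East 3.
At 14 seats: North 3, South 7, East 4.
No department's allocation decreased.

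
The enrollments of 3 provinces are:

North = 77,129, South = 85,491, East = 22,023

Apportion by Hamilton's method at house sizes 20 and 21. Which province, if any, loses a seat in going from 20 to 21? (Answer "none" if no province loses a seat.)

At 20 seats: North 8, South 9, East 3.
At 21 seats: North 9, South 10, East 2.
East drops from 3 to 2.

East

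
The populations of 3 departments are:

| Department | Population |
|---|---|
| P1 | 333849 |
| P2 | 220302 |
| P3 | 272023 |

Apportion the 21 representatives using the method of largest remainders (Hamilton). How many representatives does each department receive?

The standard divisor is 826174/21 ≈ 39341.619.
Standard quotas: P1 8.4859, P2 5.5997, P3 6.9144.
Lower quotas: P1 8, P2 5, P3 6 (sum 19, leaving 2 seats).
Remainders in descending order: P3 0.9144, P2 0.5997, P1 0.4859.
Largest remainders: P3, P2 receive the extra seats.

P1 8, P2 6, P3 7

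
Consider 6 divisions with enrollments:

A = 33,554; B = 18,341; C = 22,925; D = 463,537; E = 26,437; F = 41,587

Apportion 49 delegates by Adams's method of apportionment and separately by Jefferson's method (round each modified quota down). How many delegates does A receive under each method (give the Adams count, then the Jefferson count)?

Adams: A 3, B 2, C 2, D 36, E 2, F 4.
Jefferson: A 2, B 1, C 1, D 40, E 2, F 3.
A gets 3 under Adams and 2 under Jefferson.

3 and 2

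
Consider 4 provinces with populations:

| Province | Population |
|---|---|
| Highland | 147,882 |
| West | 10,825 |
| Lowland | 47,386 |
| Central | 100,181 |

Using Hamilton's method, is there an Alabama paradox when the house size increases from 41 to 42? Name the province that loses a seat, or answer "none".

West

At 41 seats: Highland 20, West 2, Lowland 6, Central 13.
At 42 seats: Highland 20, West 1, Lowland 7, Central 14.
West drops from 2 to 1.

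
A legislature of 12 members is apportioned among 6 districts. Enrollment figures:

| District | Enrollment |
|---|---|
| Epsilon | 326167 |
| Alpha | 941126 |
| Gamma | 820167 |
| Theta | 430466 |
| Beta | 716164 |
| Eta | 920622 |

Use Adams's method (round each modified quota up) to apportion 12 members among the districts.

Standard divisor 4154712/12 ≈ 346226; standard quotas: Epsilon 0.942, Alpha 2.718, Gamma 2.369, Theta 1.243, Beta 2.068, Eta 2.659.
Rounding up gives 1, 3, 3, 2, 3, 3 = 15 seats, so the divisor must be adjusted.
With modified divisor 445400: modified quotas Epsilon 0.732, Alpha 2.113, Gamma 1.841, Theta 0.966, Beta 1.608, Eta 2.067.
Rounding up: Epsilon 1, Alpha 3, Gamma 2, Theta 1, Beta 2, Eta 3 (total 12).

Epsilon 1, Alpha 3, Gamma 2, Theta 1, Beta 2, Eta 3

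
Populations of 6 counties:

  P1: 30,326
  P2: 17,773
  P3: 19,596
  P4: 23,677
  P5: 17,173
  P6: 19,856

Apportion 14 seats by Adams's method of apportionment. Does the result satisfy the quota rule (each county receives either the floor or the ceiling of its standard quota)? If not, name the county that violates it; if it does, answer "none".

Standard quotas: P1 3.307, P2 1.938, P3 2.137, P4 2.582, P5 1.872, P6 2.165.
Adams allocation: P1 3, P2 2, P3 2, P4 3, P5 2, P6 2.
Every allocation lies between the lower and upper quota.

none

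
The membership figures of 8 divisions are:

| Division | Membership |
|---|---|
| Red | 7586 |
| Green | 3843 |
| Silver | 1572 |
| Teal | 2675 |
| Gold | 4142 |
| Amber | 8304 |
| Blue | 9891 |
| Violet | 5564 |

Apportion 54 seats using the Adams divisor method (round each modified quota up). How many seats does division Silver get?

2

Standard divisor 43577/54 ≈ 806.981; standard quotas: Red 9.400, Green 4.762, Silver 1.948, Teal 3.315, Gold 5.133, Amber 10.290, Blue 12.257, Violet 6.895.
Rounding up gives 10, 5, 2, 4, 6, 11, 13, 7 = 58 seats, so the divisor must be adjusted.
With modified divisor 870: modified quotas Red 8.720, Green 4.417, Silver 1.807, Teal 3.075, Gold 4.761, Amber 9.545, Blue 11.369, Violet 6.395.
Rounding up: Red 9, Green 5, Silver 2, Teal 4, Gold 5, Amber 10, Blue 12, Violet 7 (total 54).
Silver receives 2.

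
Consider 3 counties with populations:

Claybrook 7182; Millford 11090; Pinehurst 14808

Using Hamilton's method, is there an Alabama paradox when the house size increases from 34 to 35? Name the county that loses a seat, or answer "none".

none

At 34 seats: Claybrook 7, Millford 12, Pinehurst 15.
At 35 seats: Claybrook 7, Millford 12, Pinehurst 16.
No county's allocation decreased.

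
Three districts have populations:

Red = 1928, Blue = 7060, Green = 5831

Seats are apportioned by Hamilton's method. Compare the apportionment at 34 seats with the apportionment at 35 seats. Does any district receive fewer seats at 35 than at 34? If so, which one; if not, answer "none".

At 34 seats: Red 5, Blue 16, Green 13.
At 35 seats: Red 4, Blue 17, Green 14.
Red drops from 5 to 4.

Red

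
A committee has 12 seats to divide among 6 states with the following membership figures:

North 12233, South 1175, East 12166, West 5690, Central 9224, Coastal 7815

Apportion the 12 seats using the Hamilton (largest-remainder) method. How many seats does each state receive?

North 3; South 0; East 3; West 2; Central 2; Coastal 2

Total 48303; standard divisor 48303/12 ≈ 4025.25.
Standard quotas: North 3.0391, South 0.2919, East 3.0224, West 1.4136, Central 2.2915, Coastal 1.9415.
Lower quotas: North 3, South 0, East 3, West 1, Central 2, Coastal 1 (sum 10, leaving 2 seats).
Remainders in descending order: Coastal 0.9415, West 0.4136, South 0.2919, Central 0.2915, North 0.0391, East 0.0224.
Largest remainders: Coastal, West receive the extra seats.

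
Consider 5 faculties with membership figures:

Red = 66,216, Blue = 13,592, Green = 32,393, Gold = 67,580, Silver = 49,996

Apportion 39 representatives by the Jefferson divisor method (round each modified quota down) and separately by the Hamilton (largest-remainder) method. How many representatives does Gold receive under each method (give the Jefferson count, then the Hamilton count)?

Jefferson: Red 11, Blue 2, Green 5, Gold 12, Silver 9.
Hamilton: Red 11, Blue 2, Green 6, Gold 11, Silver 9.
Gold gets 12 under Jefferson and 11 under Hamilton.

12 and 11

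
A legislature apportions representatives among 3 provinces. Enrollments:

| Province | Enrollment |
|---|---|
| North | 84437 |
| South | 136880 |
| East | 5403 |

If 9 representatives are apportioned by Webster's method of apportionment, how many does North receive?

3

Standard divisor 226720/9 ≈ 25191.111; standard quotas: North 3.352, South 5.434, East 0.214.
Rounding to the nearest integer gives 3, 5, 0 = 8 seats, so the divisor must be adjusted.
With modified divisor 24500: modified quotas North 3.446, South 5.587, East 0.221.
Rounding to the nearest integer: North 3, South 6, East 0 (total 9).
North receives 3.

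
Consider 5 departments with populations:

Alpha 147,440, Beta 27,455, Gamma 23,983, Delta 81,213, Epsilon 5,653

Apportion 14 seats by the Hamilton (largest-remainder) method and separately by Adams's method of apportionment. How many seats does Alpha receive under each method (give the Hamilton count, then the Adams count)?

7 and 6

Hamilton: Alpha 7, Beta 2, Gamma 1, Delta 4, Epsilon 0.
Adams: Alpha 6, Beta 2, Gamma 1, Delta 4, Epsilon 1.
Alpha gets 7 under Hamilton and 6 under Adams.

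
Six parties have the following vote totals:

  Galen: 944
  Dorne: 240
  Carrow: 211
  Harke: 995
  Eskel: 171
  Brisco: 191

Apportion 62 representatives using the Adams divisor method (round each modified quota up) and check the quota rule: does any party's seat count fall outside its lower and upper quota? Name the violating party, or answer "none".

Galen

Standard quotas: Galen 21.267, Dorne 5.407, Carrow 4.754, Harke 22.416, Eskel 3.852, Brisco 4.303.
Adams allocation: Galen 20, Dorne 6, Carrow 5, Harke 22, Eskel 4, Brisco 5.
Galen has quota 21.267 (lower 21, upper 22) but receives 20 — outside the quota interval.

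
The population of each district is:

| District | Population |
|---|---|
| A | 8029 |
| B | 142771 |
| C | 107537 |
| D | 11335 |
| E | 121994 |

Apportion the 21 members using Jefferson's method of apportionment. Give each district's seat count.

A=0, B=8, C=6, D=0, E=7

Standard divisor 391666/21 ≈ 18650.762; standard quotas: A 0.430, B 7.655, C 5.766, D 0.608, E 6.541.
Rounding down gives 0, 7, 5, 0, 6 = 18 seats, so the divisor must be adjusted.
With modified divisor 16600: modified quotas A 0.484, B 8.601, C 6.478, D 0.683, E 7.349.
Rounding down: A 0, B 8, C 6, D 0, E 7 (total 21).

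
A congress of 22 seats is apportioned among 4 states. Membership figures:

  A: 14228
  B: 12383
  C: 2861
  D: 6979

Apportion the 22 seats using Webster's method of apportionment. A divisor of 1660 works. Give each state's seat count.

A 9; B 7; C 2; D 4

With modified divisor 1660: modified quotas A 8.571, B 7.460, C 1.723, D 4.204.
Rounding to the nearest integer: A 9, B 7, C 2, D 4 (total 22).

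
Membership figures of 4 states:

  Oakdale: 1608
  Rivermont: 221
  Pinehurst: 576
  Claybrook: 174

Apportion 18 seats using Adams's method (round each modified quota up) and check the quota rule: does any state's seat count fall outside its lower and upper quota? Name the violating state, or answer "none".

Standard quotas: Oakdale 11.223, Rivermont 1.542, Pinehurst 4.020, Claybrook 1.214.
Adams allocation: Oakdale 10, Rivermont 2, Pinehurst 4, Claybrook 2.
Oakdale has quota 11.223 (lower 11, upper 12) but receives 10 — outside the quota interval.

Oakdale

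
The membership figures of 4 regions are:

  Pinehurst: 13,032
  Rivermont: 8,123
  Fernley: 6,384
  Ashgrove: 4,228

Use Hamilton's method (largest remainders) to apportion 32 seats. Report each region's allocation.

Pinehurst=13; Rivermont=8; Fernley=7; Ashgrove=4

The standard divisor is 31767/32 ≈ 992.719.
Standard quotas: Pinehurst 13.1276, Rivermont 8.1826, Fernley 6.4308, Ashgrove 4.2590.
Lower quotas: Pinehurst 13, Rivermont 8, Fernley 6, Ashgrove 4 (sum 31, leaving 1 seat).
Remainders in descending order: Fernley 0.4308, Ashgrove 0.2590, Rivermont 0.1826, Pinehurst 0.1276.
The surplus seat goes to Fernley.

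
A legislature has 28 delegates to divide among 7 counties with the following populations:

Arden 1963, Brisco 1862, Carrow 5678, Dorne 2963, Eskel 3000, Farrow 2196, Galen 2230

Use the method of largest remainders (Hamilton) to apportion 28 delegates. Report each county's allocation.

Arden: 3, Brisco: 3, Carrow: 8, Dorne: 4, Eskel: 4, Farrow: 3, Galen: 3

Total 19892; standard divisor 19892/28 ≈ 710.429.
Standard quotas: Arden 2.7631, Brisco 2.6210, Carrow 7.9924, Dorne 4.1707, Eskel 4.2228, Farrow 3.0911, Galen 3.1390.
Lower quotas: Arden 2, Brisco 2, Carrow 7, Dorne 4, Eskel 4, Farrow 3, Galen 3 (sum 25, leaving 3 seats).
Remainders in descending order: Carrow 0.9924, Arden 0.7631, Brisco 0.6210, Eskel 0.2228, Dorne 0.1707, Galen 0.1390, Farrow 0.0911.
Largest remainders: Carrow, Arden, Brisco receive the extra seats.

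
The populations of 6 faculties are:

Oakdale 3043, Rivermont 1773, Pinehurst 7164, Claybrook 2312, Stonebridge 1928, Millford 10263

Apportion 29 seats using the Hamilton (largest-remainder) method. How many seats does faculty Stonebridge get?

2

Standard divisor: 26483 ÷ 29 ≈ 913.207.
Standard quotas: Oakdale 3.3322, Rivermont 1.9415, Pinehurst 7.8449, Claybrook 2.5317, Stonebridge 2.1112, Millford 11.2384.
Lower quotas: Oakdale 3, Rivermont 1, Pinehurst 7, Claybrook 2, Stonebridge 2, Millford 11 (sum 26, leaving 3 seats).
Remainders in descending order: Rivermont 0.9415, Pinehurst 0.8449, Claybrook 0.5317, Oakdale 0.3322, Millford 0.2384, Stonebridge 0.1112.
Largest remainders: Rivermont, Pinehurst, Claybrook receive the extra seats.
Stonebridge receives 2.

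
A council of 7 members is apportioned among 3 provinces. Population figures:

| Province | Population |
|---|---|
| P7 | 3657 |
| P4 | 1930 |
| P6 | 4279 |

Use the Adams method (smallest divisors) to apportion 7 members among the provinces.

P7 2, P4 2, P6 3

Standard divisor 9866/7 ≈ 1409.429; standard quotas: P7 2.595, P4 1.369, P6 3.036.
Rounding up gives 3, 2, 4 = 9 seats, so the divisor must be adjusted.
With modified divisor 1880: modified quotas P7 1.945, P4 1.027, P6 2.276.
Rounding up: P7 2, P4 2, P6 3 (total 7).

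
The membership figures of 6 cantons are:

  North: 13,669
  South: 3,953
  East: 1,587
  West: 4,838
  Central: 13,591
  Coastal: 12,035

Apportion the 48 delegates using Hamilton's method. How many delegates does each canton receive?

Standard divisor: 49673 ÷ 48 ≈ 1034.854.
Standard quotas: North 13.2086, South 3.8199, East 1.5335, West 4.6751, Central 13.1333, Coastal 11.6297.
Lower quotas: North 13, South 3, East 1, West 4, Central 13, Coastal 11 (sum 45, leaving 3 seats).
Remainders in descending order: South 0.8199, West 0.6751, Coastal 0.6297, East 0.5335, North 0.2086, Central 0.1333.
The surplus seats go to South, West, Coastal.

North: 13, South: 4, East: 1, West: 5, Central: 13, Coastal: 12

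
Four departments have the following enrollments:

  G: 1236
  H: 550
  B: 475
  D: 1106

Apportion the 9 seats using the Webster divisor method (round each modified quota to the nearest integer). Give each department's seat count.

Standard divisor 3367/9 ≈ 374.111; standard quotas: G 3.304, H 1.470, B 1.270, D 2.956.
Rounding to the nearest integer gives 3, 1, 1, 3 = 8 seats, so the divisor must be adjusted.
With modified divisor 360: modified quotas G 3.433, H 1.528, B 1.319, D 3.072.
Rounding to the nearest integer: G 3, H 2, B 1, D 3 (total 9).

G: 3, H: 2, B: 1, D: 3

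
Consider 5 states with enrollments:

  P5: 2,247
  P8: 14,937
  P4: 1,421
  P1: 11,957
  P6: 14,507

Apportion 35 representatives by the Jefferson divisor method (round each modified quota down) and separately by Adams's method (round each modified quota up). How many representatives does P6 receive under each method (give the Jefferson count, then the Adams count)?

Jefferson: P5 1, P8 12, P4 1, P1 9, P6 12.
Adams: P5 2, P8 11, P4 2, P1 9, P6 11.
P6 gets 12 under Jefferson and 11 under Adams.

12 and 11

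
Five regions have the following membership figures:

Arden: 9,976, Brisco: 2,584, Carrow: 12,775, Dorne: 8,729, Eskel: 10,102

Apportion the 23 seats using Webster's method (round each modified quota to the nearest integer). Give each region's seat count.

Arden 5; Brisco 1; Carrow 7; Dorne 5; Eskel 5

Standard divisor 44166/23 ≈ 1920.261; standard quotas: Arden 5.195, Brisco 1.346, Carrow 6.653, Dorne 4.546, Eskel 5.261.
Rounding to the nearest integer gives Arden 5, Brisco 1, Carrow 7, Dorne 5, Eskel 5 — total 23, matching the house size, so no adjustment is needed.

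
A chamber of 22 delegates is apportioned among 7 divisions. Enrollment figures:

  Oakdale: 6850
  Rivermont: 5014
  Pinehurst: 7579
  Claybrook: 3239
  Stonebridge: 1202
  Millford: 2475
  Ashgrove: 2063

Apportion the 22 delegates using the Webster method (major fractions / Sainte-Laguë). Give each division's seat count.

Standard divisor 28422/22 ≈ 1291.909; standard quotas: Oakdale 5.302, Rivermont 3.881, Pinehurst 5.867, Claybrook 2.507, Stonebridge 0.930, Millford 1.916, Ashgrove 1.597.
Rounding to the nearest integer gives 5, 4, 6, 3, 1, 2, 2 = 23 seats, so the divisor must be adjusted.
With modified divisor 1340: modified quotas Oakdale 5.112, Rivermont 3.742, Pinehurst 5.656, Claybrook 2.417, Stonebridge 0.897, Millford 1.847, Ashgrove 1.540.
Rounding to the nearest integer: Oakdale 5, Rivermont 4, Pinehurst 6, Claybrook 2, Stonebridge 1, Millford 2, Ashgrove 2 (total 22).

Oakdale 5, Rivermont 4, Pinehurst 6, Claybrook 2, Stonebridge 1, Millford 2, Ashgrove 2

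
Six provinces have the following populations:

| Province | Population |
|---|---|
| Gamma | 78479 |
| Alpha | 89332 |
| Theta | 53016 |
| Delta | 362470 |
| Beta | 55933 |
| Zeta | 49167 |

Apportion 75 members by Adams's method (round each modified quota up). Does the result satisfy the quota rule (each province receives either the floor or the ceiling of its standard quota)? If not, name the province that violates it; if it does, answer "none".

Standard quotas: Gamma 8.550, Alpha 9.733, Theta 5.776, Delta 39.491, Beta 6.094, Zeta 5.357.
Adams allocation: Gamma 9, Alpha 10, Theta 6, Delta 38, Beta 6, Zeta 6.
Delta has quota 39.491 (lower 39, upper 40) but receives 38 — outside the quota interval.

Delta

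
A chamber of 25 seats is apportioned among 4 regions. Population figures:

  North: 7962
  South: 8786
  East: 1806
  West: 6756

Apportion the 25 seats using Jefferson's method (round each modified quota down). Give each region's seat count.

Standard divisor 25310/25 ≈ 1012.4; standard quotas: North 7.864, South 8.678, East 1.784, West 6.673.
Rounding down gives 7, 8, 1, 6 = 22 seats, so the divisor must be adjusted.
With modified divisor 930: modified quotas North 8.561, South 9.447, East 1.942, West 7.265.
Rounding down: North 8, South 9, East 1, West 7 (total 25).

North=8; South=9; East=1; West=7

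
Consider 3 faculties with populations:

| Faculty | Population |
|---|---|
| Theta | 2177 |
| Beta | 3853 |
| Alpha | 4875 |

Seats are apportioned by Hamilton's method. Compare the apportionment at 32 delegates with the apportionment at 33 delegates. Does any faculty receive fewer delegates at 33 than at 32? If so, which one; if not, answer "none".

Theta

At 32 seats: Theta 7, Beta 11, Alpha 14.
At 33 seats: Theta 6, Beta 12, Alpha 15.
Theta drops from 7 to 6.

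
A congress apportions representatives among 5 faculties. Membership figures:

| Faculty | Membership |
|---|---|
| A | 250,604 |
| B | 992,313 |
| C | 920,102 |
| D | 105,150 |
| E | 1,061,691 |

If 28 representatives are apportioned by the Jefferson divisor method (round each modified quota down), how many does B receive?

9

Standard divisor 3329860/28 ≈ 118923.571; standard quotas: A 2.107, B 8.344, C 7.737, D 0.884, E 8.928.
Rounding down gives 2, 8, 7, 0, 8 = 25 seats, so the divisor must be adjusted.
With modified divisor 108200: modified quotas A 2.316, B 9.171, C 8.504, D 0.972, E 9.812.
Rounding down: A 2, B 9, C 8, D 0, E 9 (total 28).
B receives 9.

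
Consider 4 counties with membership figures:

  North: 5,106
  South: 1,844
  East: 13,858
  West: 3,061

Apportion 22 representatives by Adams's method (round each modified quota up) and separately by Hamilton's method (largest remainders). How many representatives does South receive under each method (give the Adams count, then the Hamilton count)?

2 and 1

Adams: North 5, South 2, East 12, West 3.
Hamilton: North 5, South 1, East 13, West 3.
South gets 2 under Adams and 1 under Hamilton.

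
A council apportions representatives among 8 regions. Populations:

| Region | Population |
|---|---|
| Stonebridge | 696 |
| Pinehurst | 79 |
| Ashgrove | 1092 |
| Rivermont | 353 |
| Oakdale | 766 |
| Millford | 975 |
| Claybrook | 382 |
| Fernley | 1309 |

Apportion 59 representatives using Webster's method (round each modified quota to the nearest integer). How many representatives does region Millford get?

10

Standard divisor 5652/59 ≈ 95.797; standard quotas: Stonebridge 7.265, Pinehurst 0.825, Ashgrove 11.399, Rivermont 3.685, Oakdale 7.996, Millford 10.178, Claybrook 3.988, Fernley 13.664.
Rounding to the nearest integer gives Stonebridge 7, Pinehurst 1, Ashgrove 11, Rivermont 4, Oakdale 8, Millford 10, Claybrook 4, Fernley 14 — total 59, matching the house size, so no adjustment is needed.
Millford receives 10.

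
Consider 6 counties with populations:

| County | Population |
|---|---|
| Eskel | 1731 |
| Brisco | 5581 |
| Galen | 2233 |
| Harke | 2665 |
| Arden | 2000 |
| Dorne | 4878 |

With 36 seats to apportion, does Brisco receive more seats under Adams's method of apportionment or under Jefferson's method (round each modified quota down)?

Adams: Eskel 4, Brisco 10, Galen 4, Harke 5, Arden 4, Dorne 9.
Jefferson: Eskel 3, Brisco 11, Galen 4, Harke 5, Arden 4, Dorne 9.
Brisco gets 10 under Adams and 11 under Jefferson.

Jefferson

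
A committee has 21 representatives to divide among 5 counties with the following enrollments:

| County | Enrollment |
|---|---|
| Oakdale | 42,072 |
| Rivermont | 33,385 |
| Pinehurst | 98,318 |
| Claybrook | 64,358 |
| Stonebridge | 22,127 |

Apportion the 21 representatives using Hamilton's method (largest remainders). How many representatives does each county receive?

Oakdale: 3; Rivermont: 3; Pinehurst: 8; Claybrook: 5; Stonebridge: 2

The standard divisor is 260260/21 ≈ 12393.333.
Standard quotas: Oakdale 3.3947, Rivermont 2.6938, Pinehurst 7.9331, Claybrook 5.1930, Stonebridge 1.7854.
Lower quotas: Oakdale 3, Rivermont 2, Pinehurst 7, Claybrook 5, Stonebridge 1 (sum 18, leaving 3 seats).
Remainders in descending order: Pinehurst 0.9331, Stonebridge 0.7854, Rivermont 0.6938, Oakdale 0.3947, Claybrook 0.1930.
Largest remainders: Pinehurst, Stonebridge, Rivermont receive the extra seats.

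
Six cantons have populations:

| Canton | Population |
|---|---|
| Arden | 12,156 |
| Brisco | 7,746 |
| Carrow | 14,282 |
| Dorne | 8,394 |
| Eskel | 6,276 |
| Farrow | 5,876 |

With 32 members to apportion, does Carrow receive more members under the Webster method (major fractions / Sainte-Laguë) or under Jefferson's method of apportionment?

Jefferson

Webster: Arden 7, Brisco 5, Carrow 8, Dorne 5, Eskel 4, Farrow 3.
Jefferson: Arden 7, Brisco 4, Carrow 9, Dorne 5, Eskel 4, Farrow 3.
Carrow gets 8 under Webster and 9 under Jefferson.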